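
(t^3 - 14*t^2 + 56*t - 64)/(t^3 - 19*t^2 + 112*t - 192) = (t^2 - 6*t + 8)/(t^2 - 11*t + 24)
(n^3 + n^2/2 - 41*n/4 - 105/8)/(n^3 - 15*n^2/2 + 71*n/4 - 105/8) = (4*n^2 + 16*n + 15)/(4*n^2 - 16*n + 15)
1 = 1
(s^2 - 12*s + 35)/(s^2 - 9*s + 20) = (s - 7)/(s - 4)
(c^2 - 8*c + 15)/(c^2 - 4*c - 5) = (c - 3)/(c + 1)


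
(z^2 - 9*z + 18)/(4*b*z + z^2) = (z^2 - 9*z + 18)/(z*(4*b + z))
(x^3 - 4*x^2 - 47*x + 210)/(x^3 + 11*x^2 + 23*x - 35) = (x^2 - 11*x + 30)/(x^2 + 4*x - 5)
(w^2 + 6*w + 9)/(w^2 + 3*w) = (w + 3)/w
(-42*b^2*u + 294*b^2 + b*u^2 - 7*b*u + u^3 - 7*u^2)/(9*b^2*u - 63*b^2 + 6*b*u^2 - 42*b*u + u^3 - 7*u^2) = (-42*b^2 + b*u + u^2)/(9*b^2 + 6*b*u + u^2)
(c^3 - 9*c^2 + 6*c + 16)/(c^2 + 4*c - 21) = (c^3 - 9*c^2 + 6*c + 16)/(c^2 + 4*c - 21)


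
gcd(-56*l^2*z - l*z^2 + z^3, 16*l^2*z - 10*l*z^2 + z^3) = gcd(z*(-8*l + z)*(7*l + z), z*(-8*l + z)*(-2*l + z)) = -8*l*z + z^2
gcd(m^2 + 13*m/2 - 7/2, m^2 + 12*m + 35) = m + 7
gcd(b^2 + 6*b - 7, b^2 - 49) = b + 7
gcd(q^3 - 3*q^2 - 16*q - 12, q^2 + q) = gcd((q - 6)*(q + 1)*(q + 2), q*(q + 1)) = q + 1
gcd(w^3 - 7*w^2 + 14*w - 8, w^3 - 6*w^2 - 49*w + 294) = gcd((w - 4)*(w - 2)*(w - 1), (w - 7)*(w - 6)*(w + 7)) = 1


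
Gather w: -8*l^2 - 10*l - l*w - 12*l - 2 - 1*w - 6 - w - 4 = -8*l^2 - 22*l + w*(-l - 2) - 12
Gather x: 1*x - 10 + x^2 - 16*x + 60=x^2 - 15*x + 50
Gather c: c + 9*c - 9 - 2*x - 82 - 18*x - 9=10*c - 20*x - 100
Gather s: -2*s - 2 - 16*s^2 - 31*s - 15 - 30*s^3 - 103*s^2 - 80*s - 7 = -30*s^3 - 119*s^2 - 113*s - 24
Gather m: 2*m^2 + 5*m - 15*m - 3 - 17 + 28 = 2*m^2 - 10*m + 8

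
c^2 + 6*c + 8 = (c + 2)*(c + 4)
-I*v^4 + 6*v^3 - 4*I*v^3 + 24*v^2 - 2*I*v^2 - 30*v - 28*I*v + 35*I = (v + 5)*(v - I)*(v + 7*I)*(-I*v + I)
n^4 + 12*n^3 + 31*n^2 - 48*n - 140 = (n - 2)*(n + 2)*(n + 5)*(n + 7)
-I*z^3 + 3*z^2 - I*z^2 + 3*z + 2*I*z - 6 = (z + 2)*(z + 3*I)*(-I*z + I)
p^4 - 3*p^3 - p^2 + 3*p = p*(p - 3)*(p - 1)*(p + 1)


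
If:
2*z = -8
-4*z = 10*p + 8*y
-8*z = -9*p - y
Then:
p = -136/31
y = 232/31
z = -4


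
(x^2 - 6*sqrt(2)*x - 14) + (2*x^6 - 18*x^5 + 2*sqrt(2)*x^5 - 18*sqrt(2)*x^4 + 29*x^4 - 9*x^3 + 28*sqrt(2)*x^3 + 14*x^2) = 2*x^6 - 18*x^5 + 2*sqrt(2)*x^5 - 18*sqrt(2)*x^4 + 29*x^4 - 9*x^3 + 28*sqrt(2)*x^3 + 15*x^2 - 6*sqrt(2)*x - 14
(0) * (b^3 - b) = 0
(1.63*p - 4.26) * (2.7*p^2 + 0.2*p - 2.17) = 4.401*p^3 - 11.176*p^2 - 4.3891*p + 9.2442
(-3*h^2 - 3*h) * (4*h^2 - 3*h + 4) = -12*h^4 - 3*h^3 - 3*h^2 - 12*h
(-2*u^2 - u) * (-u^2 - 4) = 2*u^4 + u^3 + 8*u^2 + 4*u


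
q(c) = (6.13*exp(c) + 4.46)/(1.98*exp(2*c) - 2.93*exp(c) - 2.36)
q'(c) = (6.13*exp(c) + 4.46)*(-3.96*exp(2*c) + 2.93*exp(c))/(1.98*exp(2*c) - 2.93*exp(c) - 2.36)^2 + 6.13*exp(c)/(1.98*exp(2*c) - 2.93*exp(c) - 2.36)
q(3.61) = 0.09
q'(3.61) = -0.09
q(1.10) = 3.41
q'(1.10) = -10.95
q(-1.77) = -1.96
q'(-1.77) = -0.10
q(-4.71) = -1.89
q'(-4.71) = -0.00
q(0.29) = -4.62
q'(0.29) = -8.31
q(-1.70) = -1.97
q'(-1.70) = -0.11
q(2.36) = 0.37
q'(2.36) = -0.46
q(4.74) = 0.03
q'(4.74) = -0.03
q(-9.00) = -1.89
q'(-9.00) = 0.00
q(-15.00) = -1.89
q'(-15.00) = 0.00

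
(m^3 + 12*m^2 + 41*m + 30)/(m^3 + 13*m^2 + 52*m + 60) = (m + 1)/(m + 2)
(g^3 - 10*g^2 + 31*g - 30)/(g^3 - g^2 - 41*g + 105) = (g - 2)/(g + 7)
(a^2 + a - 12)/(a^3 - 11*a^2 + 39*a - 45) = (a + 4)/(a^2 - 8*a + 15)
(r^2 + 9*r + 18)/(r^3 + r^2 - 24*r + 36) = (r + 3)/(r^2 - 5*r + 6)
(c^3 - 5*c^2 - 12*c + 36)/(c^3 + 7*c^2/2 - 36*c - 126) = 2*(c^2 + c - 6)/(2*c^2 + 19*c + 42)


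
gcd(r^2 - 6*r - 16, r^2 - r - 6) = r + 2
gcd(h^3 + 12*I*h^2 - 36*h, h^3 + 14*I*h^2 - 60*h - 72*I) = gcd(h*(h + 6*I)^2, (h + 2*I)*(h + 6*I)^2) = h^2 + 12*I*h - 36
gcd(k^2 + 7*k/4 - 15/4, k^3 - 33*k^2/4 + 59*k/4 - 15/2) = k - 5/4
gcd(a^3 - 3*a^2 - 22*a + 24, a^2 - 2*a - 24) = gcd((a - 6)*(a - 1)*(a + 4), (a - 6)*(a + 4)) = a^2 - 2*a - 24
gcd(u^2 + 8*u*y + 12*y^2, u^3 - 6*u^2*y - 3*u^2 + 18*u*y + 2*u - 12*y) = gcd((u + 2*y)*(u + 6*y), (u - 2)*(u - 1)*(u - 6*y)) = 1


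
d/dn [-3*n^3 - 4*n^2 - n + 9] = -9*n^2 - 8*n - 1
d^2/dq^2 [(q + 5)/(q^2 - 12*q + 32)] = 2*((7 - 3*q)*(q^2 - 12*q + 32) + 4*(q - 6)^2*(q + 5))/(q^2 - 12*q + 32)^3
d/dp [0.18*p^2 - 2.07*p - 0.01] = 0.36*p - 2.07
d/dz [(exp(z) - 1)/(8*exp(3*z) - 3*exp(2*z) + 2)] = (6*(1 - exp(z))*(4*exp(z) - 1)*exp(z) + 8*exp(3*z) - 3*exp(2*z) + 2)*exp(z)/(8*exp(3*z) - 3*exp(2*z) + 2)^2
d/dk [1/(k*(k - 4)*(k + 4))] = (16 - 3*k^2)/(k^2*(k^4 - 32*k^2 + 256))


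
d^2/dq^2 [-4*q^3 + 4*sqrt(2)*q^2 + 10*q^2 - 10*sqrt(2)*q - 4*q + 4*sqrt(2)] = -24*q + 8*sqrt(2) + 20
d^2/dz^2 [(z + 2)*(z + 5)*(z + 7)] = 6*z + 28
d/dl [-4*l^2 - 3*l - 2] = -8*l - 3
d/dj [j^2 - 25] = 2*j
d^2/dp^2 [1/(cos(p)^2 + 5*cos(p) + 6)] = (-4*sin(p)^4 + 3*sin(p)^2 + 195*cos(p)/4 - 15*cos(3*p)/4 + 39)/((cos(p) + 2)^3*(cos(p) + 3)^3)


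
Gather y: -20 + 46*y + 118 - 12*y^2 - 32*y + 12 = -12*y^2 + 14*y + 110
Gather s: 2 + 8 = 10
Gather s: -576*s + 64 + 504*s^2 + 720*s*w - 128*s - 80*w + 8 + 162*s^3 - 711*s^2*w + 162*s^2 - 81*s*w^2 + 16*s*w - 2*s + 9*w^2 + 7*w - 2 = 162*s^3 + s^2*(666 - 711*w) + s*(-81*w^2 + 736*w - 706) + 9*w^2 - 73*w + 70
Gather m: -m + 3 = 3 - m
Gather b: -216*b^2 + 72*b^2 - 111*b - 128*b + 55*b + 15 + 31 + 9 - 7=-144*b^2 - 184*b + 48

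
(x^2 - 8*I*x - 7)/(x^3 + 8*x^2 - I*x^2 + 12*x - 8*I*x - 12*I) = (x - 7*I)/(x^2 + 8*x + 12)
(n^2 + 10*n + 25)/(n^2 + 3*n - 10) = (n + 5)/(n - 2)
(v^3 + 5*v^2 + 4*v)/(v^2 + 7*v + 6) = v*(v + 4)/(v + 6)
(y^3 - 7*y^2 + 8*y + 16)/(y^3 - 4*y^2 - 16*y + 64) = (y + 1)/(y + 4)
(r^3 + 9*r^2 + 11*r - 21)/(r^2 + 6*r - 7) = r + 3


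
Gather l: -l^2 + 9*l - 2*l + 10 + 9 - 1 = -l^2 + 7*l + 18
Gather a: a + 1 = a + 1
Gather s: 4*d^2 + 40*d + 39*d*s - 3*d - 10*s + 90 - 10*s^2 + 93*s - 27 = 4*d^2 + 37*d - 10*s^2 + s*(39*d + 83) + 63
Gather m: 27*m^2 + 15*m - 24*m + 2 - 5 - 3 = 27*m^2 - 9*m - 6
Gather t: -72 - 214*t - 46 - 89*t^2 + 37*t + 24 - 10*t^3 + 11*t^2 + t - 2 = -10*t^3 - 78*t^2 - 176*t - 96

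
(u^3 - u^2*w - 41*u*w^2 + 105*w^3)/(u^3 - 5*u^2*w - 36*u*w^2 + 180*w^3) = (u^2 + 4*u*w - 21*w^2)/(u^2 - 36*w^2)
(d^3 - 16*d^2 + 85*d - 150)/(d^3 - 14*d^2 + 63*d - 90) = (d - 5)/(d - 3)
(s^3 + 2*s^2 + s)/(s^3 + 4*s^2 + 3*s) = (s + 1)/(s + 3)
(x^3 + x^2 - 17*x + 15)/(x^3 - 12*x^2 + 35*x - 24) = (x + 5)/(x - 8)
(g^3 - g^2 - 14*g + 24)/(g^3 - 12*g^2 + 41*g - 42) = (g + 4)/(g - 7)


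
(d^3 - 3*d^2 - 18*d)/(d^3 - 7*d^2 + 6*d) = (d + 3)/(d - 1)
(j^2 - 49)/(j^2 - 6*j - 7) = (j + 7)/(j + 1)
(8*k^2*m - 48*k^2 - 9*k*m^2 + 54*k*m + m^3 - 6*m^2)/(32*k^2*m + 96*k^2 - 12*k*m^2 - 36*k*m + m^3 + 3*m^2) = (k*m - 6*k - m^2 + 6*m)/(4*k*m + 12*k - m^2 - 3*m)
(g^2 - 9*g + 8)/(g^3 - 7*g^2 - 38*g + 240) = (g - 1)/(g^2 + g - 30)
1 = 1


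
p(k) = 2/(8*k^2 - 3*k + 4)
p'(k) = 2*(3 - 16*k)/(8*k^2 - 3*k + 4)^2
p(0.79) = 0.30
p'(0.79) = -0.44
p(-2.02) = 0.05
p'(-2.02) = 0.04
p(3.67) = 0.02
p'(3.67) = -0.01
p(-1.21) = 0.10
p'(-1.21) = 0.12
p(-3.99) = 0.01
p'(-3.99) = 0.01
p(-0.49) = 0.27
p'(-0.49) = 0.40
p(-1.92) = 0.05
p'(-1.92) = 0.04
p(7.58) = 0.00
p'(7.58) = -0.00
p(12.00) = 0.00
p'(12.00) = 0.00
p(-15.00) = 0.00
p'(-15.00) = 0.00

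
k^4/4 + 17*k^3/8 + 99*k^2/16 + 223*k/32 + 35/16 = (k/4 + 1/2)*(k + 1/2)*(k + 5/2)*(k + 7/2)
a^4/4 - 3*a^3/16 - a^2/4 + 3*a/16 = a*(a/4 + 1/4)*(a - 1)*(a - 3/4)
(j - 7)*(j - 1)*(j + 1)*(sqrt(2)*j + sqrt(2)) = sqrt(2)*j^4 - 6*sqrt(2)*j^3 - 8*sqrt(2)*j^2 + 6*sqrt(2)*j + 7*sqrt(2)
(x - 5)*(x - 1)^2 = x^3 - 7*x^2 + 11*x - 5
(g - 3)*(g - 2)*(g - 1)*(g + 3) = g^4 - 3*g^3 - 7*g^2 + 27*g - 18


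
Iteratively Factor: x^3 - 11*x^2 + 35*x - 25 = (x - 5)*(x^2 - 6*x + 5) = (x - 5)^2*(x - 1)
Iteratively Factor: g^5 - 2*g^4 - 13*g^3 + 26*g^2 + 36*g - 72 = (g + 2)*(g^4 - 4*g^3 - 5*g^2 + 36*g - 36) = (g - 2)*(g + 2)*(g^3 - 2*g^2 - 9*g + 18) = (g - 2)*(g + 2)*(g + 3)*(g^2 - 5*g + 6) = (g - 3)*(g - 2)*(g + 2)*(g + 3)*(g - 2)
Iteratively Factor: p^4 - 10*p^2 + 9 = (p - 1)*(p^3 + p^2 - 9*p - 9) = (p - 1)*(p + 3)*(p^2 - 2*p - 3) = (p - 3)*(p - 1)*(p + 3)*(p + 1)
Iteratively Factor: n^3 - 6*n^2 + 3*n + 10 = (n + 1)*(n^2 - 7*n + 10) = (n - 5)*(n + 1)*(n - 2)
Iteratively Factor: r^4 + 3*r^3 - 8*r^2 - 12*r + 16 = (r + 4)*(r^3 - r^2 - 4*r + 4) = (r + 2)*(r + 4)*(r^2 - 3*r + 2) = (r - 2)*(r + 2)*(r + 4)*(r - 1)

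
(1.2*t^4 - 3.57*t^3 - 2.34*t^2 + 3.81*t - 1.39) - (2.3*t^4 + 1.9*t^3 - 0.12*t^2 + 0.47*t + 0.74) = -1.1*t^4 - 5.47*t^3 - 2.22*t^2 + 3.34*t - 2.13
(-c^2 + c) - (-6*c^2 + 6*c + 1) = 5*c^2 - 5*c - 1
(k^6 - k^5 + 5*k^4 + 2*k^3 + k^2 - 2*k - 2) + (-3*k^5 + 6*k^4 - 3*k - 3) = k^6 - 4*k^5 + 11*k^4 + 2*k^3 + k^2 - 5*k - 5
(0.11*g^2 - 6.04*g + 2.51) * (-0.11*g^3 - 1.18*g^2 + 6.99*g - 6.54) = -0.0121*g^5 + 0.5346*g^4 + 7.62*g^3 - 45.9008*g^2 + 57.0465*g - 16.4154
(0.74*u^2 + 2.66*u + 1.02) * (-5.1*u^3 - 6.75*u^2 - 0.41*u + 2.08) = -3.774*u^5 - 18.561*u^4 - 23.4604*u^3 - 6.4364*u^2 + 5.1146*u + 2.1216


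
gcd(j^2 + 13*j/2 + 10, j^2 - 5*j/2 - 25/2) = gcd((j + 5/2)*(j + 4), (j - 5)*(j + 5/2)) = j + 5/2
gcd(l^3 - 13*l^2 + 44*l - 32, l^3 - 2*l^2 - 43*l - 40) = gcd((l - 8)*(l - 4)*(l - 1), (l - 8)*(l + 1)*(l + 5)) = l - 8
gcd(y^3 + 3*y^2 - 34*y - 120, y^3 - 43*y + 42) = y - 6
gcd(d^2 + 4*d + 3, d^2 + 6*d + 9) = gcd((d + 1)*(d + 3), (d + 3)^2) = d + 3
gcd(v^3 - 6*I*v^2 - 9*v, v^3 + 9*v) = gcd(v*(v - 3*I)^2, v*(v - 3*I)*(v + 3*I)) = v^2 - 3*I*v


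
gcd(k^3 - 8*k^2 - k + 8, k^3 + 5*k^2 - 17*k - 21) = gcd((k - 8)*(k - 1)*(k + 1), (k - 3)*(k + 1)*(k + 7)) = k + 1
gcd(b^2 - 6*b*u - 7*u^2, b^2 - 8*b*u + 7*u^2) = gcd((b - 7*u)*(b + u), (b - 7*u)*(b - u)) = -b + 7*u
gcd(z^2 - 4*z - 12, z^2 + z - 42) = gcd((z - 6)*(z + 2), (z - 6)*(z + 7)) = z - 6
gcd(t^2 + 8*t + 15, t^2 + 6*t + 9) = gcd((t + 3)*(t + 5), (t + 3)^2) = t + 3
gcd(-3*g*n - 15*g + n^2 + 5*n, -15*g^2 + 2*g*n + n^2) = 3*g - n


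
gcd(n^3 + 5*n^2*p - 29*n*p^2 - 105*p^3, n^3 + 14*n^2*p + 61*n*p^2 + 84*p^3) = n^2 + 10*n*p + 21*p^2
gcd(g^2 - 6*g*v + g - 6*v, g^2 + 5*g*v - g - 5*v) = 1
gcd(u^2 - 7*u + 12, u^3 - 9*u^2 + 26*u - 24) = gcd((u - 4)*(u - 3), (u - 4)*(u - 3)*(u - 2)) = u^2 - 7*u + 12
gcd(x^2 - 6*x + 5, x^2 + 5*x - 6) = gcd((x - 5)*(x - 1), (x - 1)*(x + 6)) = x - 1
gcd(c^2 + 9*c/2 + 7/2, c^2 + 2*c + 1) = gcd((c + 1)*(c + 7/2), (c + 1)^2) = c + 1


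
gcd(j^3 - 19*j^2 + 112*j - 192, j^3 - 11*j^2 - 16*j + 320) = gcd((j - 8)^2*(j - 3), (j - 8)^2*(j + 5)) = j^2 - 16*j + 64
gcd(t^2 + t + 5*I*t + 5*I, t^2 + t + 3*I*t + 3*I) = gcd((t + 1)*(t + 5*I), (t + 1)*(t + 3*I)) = t + 1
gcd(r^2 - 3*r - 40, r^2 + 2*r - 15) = r + 5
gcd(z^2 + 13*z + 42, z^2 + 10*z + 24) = z + 6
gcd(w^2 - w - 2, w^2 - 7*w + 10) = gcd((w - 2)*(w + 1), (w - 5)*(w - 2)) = w - 2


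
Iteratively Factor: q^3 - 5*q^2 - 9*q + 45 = (q - 3)*(q^2 - 2*q - 15) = (q - 3)*(q + 3)*(q - 5)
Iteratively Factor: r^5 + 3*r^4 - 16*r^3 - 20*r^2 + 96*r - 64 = (r + 4)*(r^4 - r^3 - 12*r^2 + 28*r - 16) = (r - 1)*(r + 4)*(r^3 - 12*r + 16) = (r - 1)*(r + 4)^2*(r^2 - 4*r + 4) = (r - 2)*(r - 1)*(r + 4)^2*(r - 2)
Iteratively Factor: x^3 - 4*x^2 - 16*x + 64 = (x - 4)*(x^2 - 16) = (x - 4)*(x + 4)*(x - 4)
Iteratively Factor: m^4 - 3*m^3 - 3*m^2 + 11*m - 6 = (m + 2)*(m^3 - 5*m^2 + 7*m - 3) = (m - 1)*(m + 2)*(m^2 - 4*m + 3) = (m - 3)*(m - 1)*(m + 2)*(m - 1)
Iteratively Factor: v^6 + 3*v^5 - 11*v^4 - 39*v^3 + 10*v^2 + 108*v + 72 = (v - 2)*(v^5 + 5*v^4 - v^3 - 41*v^2 - 72*v - 36) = (v - 2)*(v + 2)*(v^4 + 3*v^3 - 7*v^2 - 27*v - 18) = (v - 2)*(v + 2)^2*(v^3 + v^2 - 9*v - 9) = (v - 2)*(v + 1)*(v + 2)^2*(v^2 - 9) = (v - 2)*(v + 1)*(v + 2)^2*(v + 3)*(v - 3)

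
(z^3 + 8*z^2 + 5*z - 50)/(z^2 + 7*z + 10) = (z^2 + 3*z - 10)/(z + 2)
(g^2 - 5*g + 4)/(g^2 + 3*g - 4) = (g - 4)/(g + 4)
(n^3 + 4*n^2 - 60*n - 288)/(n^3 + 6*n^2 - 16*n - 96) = (n^2 - 2*n - 48)/(n^2 - 16)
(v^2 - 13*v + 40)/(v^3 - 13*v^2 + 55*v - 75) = (v - 8)/(v^2 - 8*v + 15)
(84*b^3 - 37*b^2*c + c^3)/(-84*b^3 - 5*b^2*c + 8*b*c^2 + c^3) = (-4*b + c)/(4*b + c)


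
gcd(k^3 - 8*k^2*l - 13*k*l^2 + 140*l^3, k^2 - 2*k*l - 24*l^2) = k + 4*l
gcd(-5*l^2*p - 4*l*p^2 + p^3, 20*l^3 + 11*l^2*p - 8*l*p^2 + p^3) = -5*l^2 - 4*l*p + p^2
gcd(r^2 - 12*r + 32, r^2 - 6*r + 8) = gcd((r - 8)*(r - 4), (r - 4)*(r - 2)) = r - 4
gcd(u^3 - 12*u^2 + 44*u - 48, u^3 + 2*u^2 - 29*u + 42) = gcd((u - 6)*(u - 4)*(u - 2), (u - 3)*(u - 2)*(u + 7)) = u - 2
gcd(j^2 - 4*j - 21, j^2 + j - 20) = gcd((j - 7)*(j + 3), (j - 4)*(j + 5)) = 1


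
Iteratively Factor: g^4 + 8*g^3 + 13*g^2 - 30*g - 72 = (g - 2)*(g^3 + 10*g^2 + 33*g + 36) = (g - 2)*(g + 4)*(g^2 + 6*g + 9) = (g - 2)*(g + 3)*(g + 4)*(g + 3)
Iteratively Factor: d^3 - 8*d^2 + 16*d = (d - 4)*(d^2 - 4*d) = (d - 4)^2*(d)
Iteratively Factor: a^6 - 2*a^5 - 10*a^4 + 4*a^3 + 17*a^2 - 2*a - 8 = (a + 2)*(a^5 - 4*a^4 - 2*a^3 + 8*a^2 + a - 4) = (a - 1)*(a + 2)*(a^4 - 3*a^3 - 5*a^2 + 3*a + 4) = (a - 1)*(a + 1)*(a + 2)*(a^3 - 4*a^2 - a + 4) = (a - 1)*(a + 1)^2*(a + 2)*(a^2 - 5*a + 4) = (a - 4)*(a - 1)*(a + 1)^2*(a + 2)*(a - 1)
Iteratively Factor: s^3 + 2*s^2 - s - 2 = (s - 1)*(s^2 + 3*s + 2) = (s - 1)*(s + 2)*(s + 1)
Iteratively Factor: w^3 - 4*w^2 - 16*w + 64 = (w - 4)*(w^2 - 16) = (w - 4)^2*(w + 4)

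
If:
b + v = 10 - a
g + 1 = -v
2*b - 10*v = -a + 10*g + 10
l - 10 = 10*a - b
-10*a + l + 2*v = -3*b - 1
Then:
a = 31/2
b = -31/4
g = -13/4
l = 691/4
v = 9/4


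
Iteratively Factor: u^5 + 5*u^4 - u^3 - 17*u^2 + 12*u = (u + 4)*(u^4 + u^3 - 5*u^2 + 3*u) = (u + 3)*(u + 4)*(u^3 - 2*u^2 + u) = (u - 1)*(u + 3)*(u + 4)*(u^2 - u) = (u - 1)^2*(u + 3)*(u + 4)*(u)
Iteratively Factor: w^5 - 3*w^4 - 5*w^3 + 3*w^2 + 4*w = (w - 4)*(w^4 + w^3 - w^2 - w) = (w - 4)*(w + 1)*(w^3 - w) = (w - 4)*(w - 1)*(w + 1)*(w^2 + w) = (w - 4)*(w - 1)*(w + 1)^2*(w)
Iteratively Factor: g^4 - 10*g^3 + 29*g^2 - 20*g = (g - 5)*(g^3 - 5*g^2 + 4*g) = (g - 5)*(g - 1)*(g^2 - 4*g) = (g - 5)*(g - 4)*(g - 1)*(g)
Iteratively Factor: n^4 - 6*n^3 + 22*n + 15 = (n - 5)*(n^3 - n^2 - 5*n - 3) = (n - 5)*(n + 1)*(n^2 - 2*n - 3) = (n - 5)*(n + 1)^2*(n - 3)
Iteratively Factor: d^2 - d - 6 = (d + 2)*(d - 3)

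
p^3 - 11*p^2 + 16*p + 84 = (p - 7)*(p - 6)*(p + 2)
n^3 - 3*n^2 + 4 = (n - 2)^2*(n + 1)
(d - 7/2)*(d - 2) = d^2 - 11*d/2 + 7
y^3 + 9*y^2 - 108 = (y - 3)*(y + 6)^2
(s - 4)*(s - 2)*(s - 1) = s^3 - 7*s^2 + 14*s - 8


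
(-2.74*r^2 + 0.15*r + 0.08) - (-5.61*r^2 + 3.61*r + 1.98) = 2.87*r^2 - 3.46*r - 1.9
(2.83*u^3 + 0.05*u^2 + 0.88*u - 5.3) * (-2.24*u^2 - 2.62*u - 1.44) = -6.3392*u^5 - 7.5266*u^4 - 6.1774*u^3 + 9.4944*u^2 + 12.6188*u + 7.632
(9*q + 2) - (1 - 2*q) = 11*q + 1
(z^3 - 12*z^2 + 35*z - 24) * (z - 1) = z^4 - 13*z^3 + 47*z^2 - 59*z + 24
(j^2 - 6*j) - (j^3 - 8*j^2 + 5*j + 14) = -j^3 + 9*j^2 - 11*j - 14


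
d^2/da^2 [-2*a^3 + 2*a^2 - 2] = 4 - 12*a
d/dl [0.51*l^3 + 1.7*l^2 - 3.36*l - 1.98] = 1.53*l^2 + 3.4*l - 3.36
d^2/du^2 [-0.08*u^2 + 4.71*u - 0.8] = -0.160000000000000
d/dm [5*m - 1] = 5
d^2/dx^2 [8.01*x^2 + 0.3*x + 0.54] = 16.0200000000000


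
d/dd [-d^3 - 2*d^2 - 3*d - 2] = -3*d^2 - 4*d - 3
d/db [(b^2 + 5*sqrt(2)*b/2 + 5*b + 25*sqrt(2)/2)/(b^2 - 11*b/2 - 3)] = (-42*b^2 - 10*sqrt(2)*b^2 - 100*sqrt(2)*b - 24*b - 60 + 245*sqrt(2))/(4*b^4 - 44*b^3 + 97*b^2 + 132*b + 36)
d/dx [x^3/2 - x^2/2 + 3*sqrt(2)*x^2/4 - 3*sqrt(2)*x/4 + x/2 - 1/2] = 3*x^2/2 - x + 3*sqrt(2)*x/2 - 3*sqrt(2)/4 + 1/2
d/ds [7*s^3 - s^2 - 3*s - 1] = 21*s^2 - 2*s - 3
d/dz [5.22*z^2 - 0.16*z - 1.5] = 10.44*z - 0.16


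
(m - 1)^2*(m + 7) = m^3 + 5*m^2 - 13*m + 7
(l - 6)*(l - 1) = l^2 - 7*l + 6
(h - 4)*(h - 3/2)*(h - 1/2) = h^3 - 6*h^2 + 35*h/4 - 3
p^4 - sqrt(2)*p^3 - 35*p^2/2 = p^2*(p - 7*sqrt(2)/2)*(p + 5*sqrt(2)/2)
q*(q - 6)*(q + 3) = q^3 - 3*q^2 - 18*q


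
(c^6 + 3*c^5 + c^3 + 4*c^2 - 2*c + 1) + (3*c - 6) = c^6 + 3*c^5 + c^3 + 4*c^2 + c - 5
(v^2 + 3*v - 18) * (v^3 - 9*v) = v^5 + 3*v^4 - 27*v^3 - 27*v^2 + 162*v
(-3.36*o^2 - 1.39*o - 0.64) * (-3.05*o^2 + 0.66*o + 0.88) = 10.248*o^4 + 2.0219*o^3 - 1.9222*o^2 - 1.6456*o - 0.5632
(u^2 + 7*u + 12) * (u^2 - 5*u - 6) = u^4 + 2*u^3 - 29*u^2 - 102*u - 72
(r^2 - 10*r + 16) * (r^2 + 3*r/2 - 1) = r^4 - 17*r^3/2 + 34*r - 16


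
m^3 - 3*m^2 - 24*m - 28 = (m - 7)*(m + 2)^2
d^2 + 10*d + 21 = (d + 3)*(d + 7)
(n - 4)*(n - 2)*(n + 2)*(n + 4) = n^4 - 20*n^2 + 64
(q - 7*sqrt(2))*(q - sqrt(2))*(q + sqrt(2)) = q^3 - 7*sqrt(2)*q^2 - 2*q + 14*sqrt(2)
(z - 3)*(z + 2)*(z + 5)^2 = z^4 + 9*z^3 + 9*z^2 - 85*z - 150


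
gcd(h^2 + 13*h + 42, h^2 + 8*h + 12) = h + 6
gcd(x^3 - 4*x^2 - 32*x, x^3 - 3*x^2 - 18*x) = x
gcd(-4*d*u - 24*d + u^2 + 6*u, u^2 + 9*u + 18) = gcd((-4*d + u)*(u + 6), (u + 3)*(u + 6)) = u + 6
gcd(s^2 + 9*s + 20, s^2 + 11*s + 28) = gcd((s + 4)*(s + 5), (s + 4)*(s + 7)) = s + 4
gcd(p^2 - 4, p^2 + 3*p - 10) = p - 2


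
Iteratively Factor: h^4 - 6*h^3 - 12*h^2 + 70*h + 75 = (h - 5)*(h^3 - h^2 - 17*h - 15) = (h - 5)*(h + 3)*(h^2 - 4*h - 5) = (h - 5)*(h + 1)*(h + 3)*(h - 5)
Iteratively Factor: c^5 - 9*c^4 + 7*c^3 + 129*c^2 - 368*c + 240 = (c - 3)*(c^4 - 6*c^3 - 11*c^2 + 96*c - 80) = (c - 5)*(c - 3)*(c^3 - c^2 - 16*c + 16) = (c - 5)*(c - 3)*(c - 1)*(c^2 - 16) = (c - 5)*(c - 3)*(c - 1)*(c + 4)*(c - 4)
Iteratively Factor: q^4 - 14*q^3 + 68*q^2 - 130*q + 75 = (q - 5)*(q^3 - 9*q^2 + 23*q - 15) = (q - 5)*(q - 1)*(q^2 - 8*q + 15) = (q - 5)^2*(q - 1)*(q - 3)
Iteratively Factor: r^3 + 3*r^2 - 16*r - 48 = (r + 3)*(r^2 - 16) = (r - 4)*(r + 3)*(r + 4)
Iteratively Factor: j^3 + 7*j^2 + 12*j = (j)*(j^2 + 7*j + 12) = j*(j + 3)*(j + 4)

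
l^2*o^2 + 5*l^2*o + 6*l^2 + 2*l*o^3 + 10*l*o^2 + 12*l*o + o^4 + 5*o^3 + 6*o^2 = (l + o)^2*(o + 2)*(o + 3)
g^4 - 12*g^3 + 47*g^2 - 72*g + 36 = (g - 6)*(g - 3)*(g - 2)*(g - 1)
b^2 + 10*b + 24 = (b + 4)*(b + 6)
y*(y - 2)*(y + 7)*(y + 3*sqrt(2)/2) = y^4 + 3*sqrt(2)*y^3/2 + 5*y^3 - 14*y^2 + 15*sqrt(2)*y^2/2 - 21*sqrt(2)*y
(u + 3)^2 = u^2 + 6*u + 9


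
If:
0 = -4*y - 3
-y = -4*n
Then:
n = -3/16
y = -3/4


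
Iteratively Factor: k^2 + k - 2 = (k - 1)*(k + 2)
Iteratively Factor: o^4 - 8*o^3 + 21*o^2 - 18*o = (o - 3)*(o^3 - 5*o^2 + 6*o) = o*(o - 3)*(o^2 - 5*o + 6) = o*(o - 3)*(o - 2)*(o - 3)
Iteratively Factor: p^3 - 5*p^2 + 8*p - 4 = (p - 2)*(p^2 - 3*p + 2) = (p - 2)*(p - 1)*(p - 2)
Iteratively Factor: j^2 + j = (j + 1)*(j)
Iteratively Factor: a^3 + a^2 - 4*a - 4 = (a - 2)*(a^2 + 3*a + 2) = (a - 2)*(a + 1)*(a + 2)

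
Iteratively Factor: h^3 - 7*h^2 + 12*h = (h - 4)*(h^2 - 3*h) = (h - 4)*(h - 3)*(h)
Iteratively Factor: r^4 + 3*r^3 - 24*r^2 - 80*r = (r + 4)*(r^3 - r^2 - 20*r) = (r - 5)*(r + 4)*(r^2 + 4*r) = (r - 5)*(r + 4)^2*(r)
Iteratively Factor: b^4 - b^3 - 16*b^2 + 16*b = (b - 1)*(b^3 - 16*b) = b*(b - 1)*(b^2 - 16) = b*(b - 1)*(b + 4)*(b - 4)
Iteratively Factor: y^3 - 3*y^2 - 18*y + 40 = (y - 2)*(y^2 - y - 20) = (y - 5)*(y - 2)*(y + 4)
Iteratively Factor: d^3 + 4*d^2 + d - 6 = (d - 1)*(d^2 + 5*d + 6) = (d - 1)*(d + 3)*(d + 2)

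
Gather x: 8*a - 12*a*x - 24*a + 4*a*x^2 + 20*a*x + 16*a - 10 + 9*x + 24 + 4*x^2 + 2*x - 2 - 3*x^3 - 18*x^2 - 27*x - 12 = -3*x^3 + x^2*(4*a - 14) + x*(8*a - 16)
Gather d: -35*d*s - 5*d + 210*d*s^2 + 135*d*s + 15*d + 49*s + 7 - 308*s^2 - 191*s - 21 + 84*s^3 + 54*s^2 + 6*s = d*(210*s^2 + 100*s + 10) + 84*s^3 - 254*s^2 - 136*s - 14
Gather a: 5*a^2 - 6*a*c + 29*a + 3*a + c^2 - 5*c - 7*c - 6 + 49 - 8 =5*a^2 + a*(32 - 6*c) + c^2 - 12*c + 35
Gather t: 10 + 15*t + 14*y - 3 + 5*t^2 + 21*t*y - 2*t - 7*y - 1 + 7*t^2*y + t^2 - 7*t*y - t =t^2*(7*y + 6) + t*(14*y + 12) + 7*y + 6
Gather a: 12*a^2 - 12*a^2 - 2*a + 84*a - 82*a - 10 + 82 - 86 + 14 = 0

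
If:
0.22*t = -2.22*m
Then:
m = -0.0990990990990991*t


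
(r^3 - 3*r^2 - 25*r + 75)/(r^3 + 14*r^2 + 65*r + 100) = (r^2 - 8*r + 15)/(r^2 + 9*r + 20)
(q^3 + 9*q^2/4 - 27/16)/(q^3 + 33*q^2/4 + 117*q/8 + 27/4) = (8*q^2 + 6*q - 9)/(2*(4*q^2 + 27*q + 18))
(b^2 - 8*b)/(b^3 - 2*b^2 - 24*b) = (8 - b)/(-b^2 + 2*b + 24)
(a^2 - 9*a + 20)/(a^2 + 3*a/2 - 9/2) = 2*(a^2 - 9*a + 20)/(2*a^2 + 3*a - 9)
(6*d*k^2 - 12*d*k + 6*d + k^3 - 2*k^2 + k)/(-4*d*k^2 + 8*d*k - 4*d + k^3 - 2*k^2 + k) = (-6*d - k)/(4*d - k)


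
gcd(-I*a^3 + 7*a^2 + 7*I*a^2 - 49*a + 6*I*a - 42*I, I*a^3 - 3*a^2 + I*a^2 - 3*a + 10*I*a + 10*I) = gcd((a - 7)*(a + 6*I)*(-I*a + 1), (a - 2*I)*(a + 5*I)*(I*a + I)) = 1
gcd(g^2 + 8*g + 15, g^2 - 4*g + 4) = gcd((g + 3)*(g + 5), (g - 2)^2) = 1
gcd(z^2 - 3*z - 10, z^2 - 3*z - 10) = z^2 - 3*z - 10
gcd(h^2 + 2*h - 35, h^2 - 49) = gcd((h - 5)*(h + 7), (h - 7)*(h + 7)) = h + 7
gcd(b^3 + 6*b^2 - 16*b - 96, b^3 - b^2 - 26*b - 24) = b + 4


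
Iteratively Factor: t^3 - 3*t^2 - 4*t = (t + 1)*(t^2 - 4*t) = t*(t + 1)*(t - 4)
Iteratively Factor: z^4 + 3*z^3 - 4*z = (z)*(z^3 + 3*z^2 - 4) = z*(z + 2)*(z^2 + z - 2) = z*(z - 1)*(z + 2)*(z + 2)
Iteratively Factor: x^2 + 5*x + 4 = (x + 4)*(x + 1)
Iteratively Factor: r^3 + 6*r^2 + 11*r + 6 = (r + 2)*(r^2 + 4*r + 3) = (r + 1)*(r + 2)*(r + 3)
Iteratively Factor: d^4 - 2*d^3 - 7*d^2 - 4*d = (d + 1)*(d^3 - 3*d^2 - 4*d) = (d + 1)^2*(d^2 - 4*d) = (d - 4)*(d + 1)^2*(d)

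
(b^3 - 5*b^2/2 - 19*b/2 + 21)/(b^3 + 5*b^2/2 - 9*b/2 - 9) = (2*b - 7)/(2*b + 3)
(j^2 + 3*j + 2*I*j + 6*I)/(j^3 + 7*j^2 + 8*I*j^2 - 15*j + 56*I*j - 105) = (j^2 + j*(3 + 2*I) + 6*I)/(j^3 + j^2*(7 + 8*I) + j*(-15 + 56*I) - 105)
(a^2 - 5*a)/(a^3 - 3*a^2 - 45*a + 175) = a/(a^2 + 2*a - 35)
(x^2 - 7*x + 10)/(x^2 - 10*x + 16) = (x - 5)/(x - 8)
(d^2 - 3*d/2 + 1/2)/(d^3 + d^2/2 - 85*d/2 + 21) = (d - 1)/(d^2 + d - 42)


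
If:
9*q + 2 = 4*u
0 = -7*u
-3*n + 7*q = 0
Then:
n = -14/27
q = -2/9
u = 0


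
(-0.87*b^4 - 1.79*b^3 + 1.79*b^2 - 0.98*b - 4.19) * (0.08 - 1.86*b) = 1.6182*b^5 + 3.2598*b^4 - 3.4726*b^3 + 1.966*b^2 + 7.715*b - 0.3352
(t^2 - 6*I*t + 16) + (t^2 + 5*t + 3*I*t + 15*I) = 2*t^2 + 5*t - 3*I*t + 16 + 15*I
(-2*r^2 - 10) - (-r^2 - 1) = -r^2 - 9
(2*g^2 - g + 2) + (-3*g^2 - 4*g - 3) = -g^2 - 5*g - 1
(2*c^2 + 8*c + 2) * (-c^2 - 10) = -2*c^4 - 8*c^3 - 22*c^2 - 80*c - 20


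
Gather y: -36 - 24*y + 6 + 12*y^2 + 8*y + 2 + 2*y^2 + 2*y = 14*y^2 - 14*y - 28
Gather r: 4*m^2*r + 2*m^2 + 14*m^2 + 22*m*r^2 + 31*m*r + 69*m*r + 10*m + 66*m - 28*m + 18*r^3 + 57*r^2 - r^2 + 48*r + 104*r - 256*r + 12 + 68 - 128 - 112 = 16*m^2 + 48*m + 18*r^3 + r^2*(22*m + 56) + r*(4*m^2 + 100*m - 104) - 160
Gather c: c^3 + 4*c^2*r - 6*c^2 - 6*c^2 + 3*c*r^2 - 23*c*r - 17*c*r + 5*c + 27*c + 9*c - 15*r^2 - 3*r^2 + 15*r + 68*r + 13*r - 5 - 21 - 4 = c^3 + c^2*(4*r - 12) + c*(3*r^2 - 40*r + 41) - 18*r^2 + 96*r - 30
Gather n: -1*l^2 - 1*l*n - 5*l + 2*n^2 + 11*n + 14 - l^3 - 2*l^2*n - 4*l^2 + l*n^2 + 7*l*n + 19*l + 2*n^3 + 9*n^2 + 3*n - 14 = -l^3 - 5*l^2 + 14*l + 2*n^3 + n^2*(l + 11) + n*(-2*l^2 + 6*l + 14)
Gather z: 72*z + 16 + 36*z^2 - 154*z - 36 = 36*z^2 - 82*z - 20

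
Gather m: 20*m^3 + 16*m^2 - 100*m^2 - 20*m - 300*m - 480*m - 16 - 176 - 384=20*m^3 - 84*m^2 - 800*m - 576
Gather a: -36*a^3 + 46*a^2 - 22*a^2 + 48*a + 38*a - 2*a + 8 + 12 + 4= -36*a^3 + 24*a^2 + 84*a + 24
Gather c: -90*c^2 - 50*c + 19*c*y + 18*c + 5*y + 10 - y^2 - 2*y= -90*c^2 + c*(19*y - 32) - y^2 + 3*y + 10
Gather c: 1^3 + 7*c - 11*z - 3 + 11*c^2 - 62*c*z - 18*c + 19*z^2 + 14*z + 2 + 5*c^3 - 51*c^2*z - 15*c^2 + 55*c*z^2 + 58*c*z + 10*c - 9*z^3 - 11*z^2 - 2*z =5*c^3 + c^2*(-51*z - 4) + c*(55*z^2 - 4*z - 1) - 9*z^3 + 8*z^2 + z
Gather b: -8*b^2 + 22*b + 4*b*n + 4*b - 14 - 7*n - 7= -8*b^2 + b*(4*n + 26) - 7*n - 21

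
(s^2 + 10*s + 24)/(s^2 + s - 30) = (s + 4)/(s - 5)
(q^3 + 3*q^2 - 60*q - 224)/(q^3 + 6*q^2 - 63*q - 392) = (q + 4)/(q + 7)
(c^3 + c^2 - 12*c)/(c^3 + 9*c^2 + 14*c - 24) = c*(c - 3)/(c^2 + 5*c - 6)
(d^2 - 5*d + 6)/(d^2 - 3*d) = (d - 2)/d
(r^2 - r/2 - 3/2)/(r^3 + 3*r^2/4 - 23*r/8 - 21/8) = 4*(2*r - 3)/(8*r^2 - 2*r - 21)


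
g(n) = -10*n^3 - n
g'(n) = -30*n^2 - 1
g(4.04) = -663.43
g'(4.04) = -490.65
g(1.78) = -58.18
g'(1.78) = -96.05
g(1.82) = -62.11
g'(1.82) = -100.37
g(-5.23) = 1435.79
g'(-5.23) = -821.59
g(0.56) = -2.32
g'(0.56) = -10.41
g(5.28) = -1477.26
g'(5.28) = -837.35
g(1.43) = -30.67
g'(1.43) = -62.35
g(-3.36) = 382.69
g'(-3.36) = -339.69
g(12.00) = -17292.00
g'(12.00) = -4321.00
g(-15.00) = 33765.00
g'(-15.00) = -6751.00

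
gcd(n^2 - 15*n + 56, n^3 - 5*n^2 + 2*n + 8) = 1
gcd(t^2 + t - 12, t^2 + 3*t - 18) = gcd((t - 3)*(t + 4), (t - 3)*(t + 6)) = t - 3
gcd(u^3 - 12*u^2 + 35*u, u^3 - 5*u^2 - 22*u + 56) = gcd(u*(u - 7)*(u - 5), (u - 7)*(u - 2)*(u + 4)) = u - 7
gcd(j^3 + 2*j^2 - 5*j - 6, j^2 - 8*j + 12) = j - 2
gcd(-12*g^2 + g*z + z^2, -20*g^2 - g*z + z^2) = 4*g + z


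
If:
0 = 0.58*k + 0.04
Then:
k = -0.07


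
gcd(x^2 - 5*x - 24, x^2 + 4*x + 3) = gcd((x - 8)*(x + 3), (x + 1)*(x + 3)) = x + 3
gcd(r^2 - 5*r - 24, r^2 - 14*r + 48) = r - 8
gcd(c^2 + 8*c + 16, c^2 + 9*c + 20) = c + 4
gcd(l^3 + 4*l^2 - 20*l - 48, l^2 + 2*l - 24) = l^2 + 2*l - 24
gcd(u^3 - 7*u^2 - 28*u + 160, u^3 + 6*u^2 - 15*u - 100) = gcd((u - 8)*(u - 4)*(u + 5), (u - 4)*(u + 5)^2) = u^2 + u - 20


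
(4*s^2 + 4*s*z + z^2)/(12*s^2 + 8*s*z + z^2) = (2*s + z)/(6*s + z)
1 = 1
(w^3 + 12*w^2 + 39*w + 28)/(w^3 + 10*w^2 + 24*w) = (w^2 + 8*w + 7)/(w*(w + 6))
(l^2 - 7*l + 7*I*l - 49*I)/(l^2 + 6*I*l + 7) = (l - 7)/(l - I)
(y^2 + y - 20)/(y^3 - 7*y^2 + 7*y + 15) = (y^2 + y - 20)/(y^3 - 7*y^2 + 7*y + 15)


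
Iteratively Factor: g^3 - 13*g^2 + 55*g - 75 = (g - 5)*(g^2 - 8*g + 15) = (g - 5)^2*(g - 3)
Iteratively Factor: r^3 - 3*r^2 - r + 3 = (r + 1)*(r^2 - 4*r + 3) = (r - 1)*(r + 1)*(r - 3)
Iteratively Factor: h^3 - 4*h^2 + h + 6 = (h + 1)*(h^2 - 5*h + 6) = (h - 2)*(h + 1)*(h - 3)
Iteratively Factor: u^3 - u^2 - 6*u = (u + 2)*(u^2 - 3*u) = u*(u + 2)*(u - 3)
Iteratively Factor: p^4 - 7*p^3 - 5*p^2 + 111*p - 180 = (p - 3)*(p^3 - 4*p^2 - 17*p + 60) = (p - 3)*(p + 4)*(p^2 - 8*p + 15) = (p - 3)^2*(p + 4)*(p - 5)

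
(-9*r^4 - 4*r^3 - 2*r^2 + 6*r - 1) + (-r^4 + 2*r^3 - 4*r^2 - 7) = -10*r^4 - 2*r^3 - 6*r^2 + 6*r - 8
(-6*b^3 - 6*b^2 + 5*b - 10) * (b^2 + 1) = -6*b^5 - 6*b^4 - b^3 - 16*b^2 + 5*b - 10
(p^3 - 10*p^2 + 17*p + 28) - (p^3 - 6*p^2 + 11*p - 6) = -4*p^2 + 6*p + 34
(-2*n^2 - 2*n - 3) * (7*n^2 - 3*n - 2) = -14*n^4 - 8*n^3 - 11*n^2 + 13*n + 6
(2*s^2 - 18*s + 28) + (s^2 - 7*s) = 3*s^2 - 25*s + 28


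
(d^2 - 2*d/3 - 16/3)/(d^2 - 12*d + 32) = (3*d^2 - 2*d - 16)/(3*(d^2 - 12*d + 32))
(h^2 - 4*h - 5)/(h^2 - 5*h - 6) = (h - 5)/(h - 6)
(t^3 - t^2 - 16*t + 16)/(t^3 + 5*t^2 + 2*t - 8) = (t - 4)/(t + 2)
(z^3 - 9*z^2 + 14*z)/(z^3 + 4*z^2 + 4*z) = (z^2 - 9*z + 14)/(z^2 + 4*z + 4)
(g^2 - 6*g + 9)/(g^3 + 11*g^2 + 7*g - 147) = (g - 3)/(g^2 + 14*g + 49)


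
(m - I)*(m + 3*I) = m^2 + 2*I*m + 3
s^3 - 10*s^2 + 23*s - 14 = (s - 7)*(s - 2)*(s - 1)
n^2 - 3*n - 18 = (n - 6)*(n + 3)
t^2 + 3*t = t*(t + 3)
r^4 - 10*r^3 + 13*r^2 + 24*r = r*(r - 8)*(r - 3)*(r + 1)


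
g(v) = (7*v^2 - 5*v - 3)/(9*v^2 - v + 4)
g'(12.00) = 0.00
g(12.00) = 0.73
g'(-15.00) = 0.00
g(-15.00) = 0.81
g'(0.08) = -0.88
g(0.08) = -0.84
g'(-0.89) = -0.63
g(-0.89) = 0.58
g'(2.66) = 0.13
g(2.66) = 0.51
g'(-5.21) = 0.01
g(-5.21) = 0.84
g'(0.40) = 1.07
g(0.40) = -0.77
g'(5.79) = 0.02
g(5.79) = 0.68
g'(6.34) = 0.02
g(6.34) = 0.69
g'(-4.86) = 0.01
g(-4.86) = 0.84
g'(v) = (1 - 18*v)*(7*v^2 - 5*v - 3)/(9*v^2 - v + 4)^2 + (14*v - 5)/(9*v^2 - v + 4)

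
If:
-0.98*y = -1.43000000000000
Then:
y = 1.46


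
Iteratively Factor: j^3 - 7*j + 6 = (j + 3)*(j^2 - 3*j + 2) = (j - 1)*(j + 3)*(j - 2)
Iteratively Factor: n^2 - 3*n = (n)*(n - 3)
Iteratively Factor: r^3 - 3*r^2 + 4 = (r + 1)*(r^2 - 4*r + 4) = (r - 2)*(r + 1)*(r - 2)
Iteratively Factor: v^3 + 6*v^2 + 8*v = (v)*(v^2 + 6*v + 8) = v*(v + 4)*(v + 2)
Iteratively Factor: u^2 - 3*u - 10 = (u - 5)*(u + 2)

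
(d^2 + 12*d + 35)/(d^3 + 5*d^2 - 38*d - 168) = (d + 5)/(d^2 - 2*d - 24)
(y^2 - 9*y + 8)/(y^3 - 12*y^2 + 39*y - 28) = (y - 8)/(y^2 - 11*y + 28)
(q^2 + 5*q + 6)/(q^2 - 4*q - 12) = (q + 3)/(q - 6)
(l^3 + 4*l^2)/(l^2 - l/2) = 2*l*(l + 4)/(2*l - 1)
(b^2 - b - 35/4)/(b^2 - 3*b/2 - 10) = (b - 7/2)/(b - 4)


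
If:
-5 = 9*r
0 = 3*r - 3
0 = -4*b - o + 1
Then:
No Solution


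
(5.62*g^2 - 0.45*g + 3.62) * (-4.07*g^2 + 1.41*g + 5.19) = -22.8734*g^4 + 9.7557*g^3 + 13.7999*g^2 + 2.7687*g + 18.7878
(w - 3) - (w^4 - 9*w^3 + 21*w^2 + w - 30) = -w^4 + 9*w^3 - 21*w^2 + 27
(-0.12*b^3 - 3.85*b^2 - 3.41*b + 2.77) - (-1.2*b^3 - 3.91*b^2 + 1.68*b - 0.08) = 1.08*b^3 + 0.0600000000000001*b^2 - 5.09*b + 2.85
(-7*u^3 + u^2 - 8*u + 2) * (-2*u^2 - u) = 14*u^5 + 5*u^4 + 15*u^3 + 4*u^2 - 2*u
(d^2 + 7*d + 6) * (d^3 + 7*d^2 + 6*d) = d^5 + 14*d^4 + 61*d^3 + 84*d^2 + 36*d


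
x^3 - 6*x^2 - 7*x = x*(x - 7)*(x + 1)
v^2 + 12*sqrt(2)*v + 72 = (v + 6*sqrt(2))^2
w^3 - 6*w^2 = w^2*(w - 6)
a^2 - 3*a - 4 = (a - 4)*(a + 1)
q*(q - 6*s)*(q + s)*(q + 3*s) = q^4 - 2*q^3*s - 21*q^2*s^2 - 18*q*s^3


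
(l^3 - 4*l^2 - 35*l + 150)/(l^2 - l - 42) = (l^2 - 10*l + 25)/(l - 7)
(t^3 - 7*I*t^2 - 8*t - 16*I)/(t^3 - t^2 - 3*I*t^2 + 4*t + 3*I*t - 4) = (t - 4*I)/(t - 1)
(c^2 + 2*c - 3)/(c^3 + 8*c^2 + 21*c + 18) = (c - 1)/(c^2 + 5*c + 6)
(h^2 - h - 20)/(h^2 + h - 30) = (h + 4)/(h + 6)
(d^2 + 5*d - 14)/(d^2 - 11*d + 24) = (d^2 + 5*d - 14)/(d^2 - 11*d + 24)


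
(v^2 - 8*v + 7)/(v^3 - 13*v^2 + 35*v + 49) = (v - 1)/(v^2 - 6*v - 7)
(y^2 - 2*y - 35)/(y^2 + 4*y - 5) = (y - 7)/(y - 1)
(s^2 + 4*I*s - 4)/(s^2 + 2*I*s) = (s + 2*I)/s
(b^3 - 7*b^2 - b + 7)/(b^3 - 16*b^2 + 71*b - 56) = (b + 1)/(b - 8)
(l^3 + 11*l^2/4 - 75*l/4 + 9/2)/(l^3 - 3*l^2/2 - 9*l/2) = (4*l^2 + 23*l - 6)/(2*l*(2*l + 3))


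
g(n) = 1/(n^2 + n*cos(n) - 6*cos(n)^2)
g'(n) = (n*sin(n) - 2*n - 12*sin(n)*cos(n) - cos(n))/(n^2 + n*cos(n) - 6*cos(n)^2)^2 = (n*sin(n) - 2*n - 6*sin(2*n) - cos(n))/(n^2 + n*cos(n) - 6*cos(n)^2)^2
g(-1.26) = 1.56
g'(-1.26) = 16.81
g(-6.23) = 0.04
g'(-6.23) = 0.01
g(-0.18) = -0.17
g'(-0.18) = 0.04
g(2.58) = 5.74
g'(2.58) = 81.34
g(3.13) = 1.50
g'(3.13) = -11.40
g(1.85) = 0.41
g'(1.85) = 0.25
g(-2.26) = 0.24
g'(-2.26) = 0.06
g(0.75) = -0.48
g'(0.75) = -1.75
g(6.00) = 0.03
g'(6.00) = -0.00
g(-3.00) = 0.16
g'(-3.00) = 0.15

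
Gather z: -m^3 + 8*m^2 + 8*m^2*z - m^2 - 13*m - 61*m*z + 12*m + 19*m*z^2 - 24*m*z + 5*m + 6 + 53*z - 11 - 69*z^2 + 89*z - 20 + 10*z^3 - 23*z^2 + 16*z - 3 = -m^3 + 7*m^2 + 4*m + 10*z^3 + z^2*(19*m - 92) + z*(8*m^2 - 85*m + 158) - 28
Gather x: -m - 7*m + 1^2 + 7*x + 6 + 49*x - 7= -8*m + 56*x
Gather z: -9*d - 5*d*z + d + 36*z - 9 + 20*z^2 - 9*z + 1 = -8*d + 20*z^2 + z*(27 - 5*d) - 8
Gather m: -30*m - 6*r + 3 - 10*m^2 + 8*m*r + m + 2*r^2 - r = -10*m^2 + m*(8*r - 29) + 2*r^2 - 7*r + 3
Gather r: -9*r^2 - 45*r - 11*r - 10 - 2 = -9*r^2 - 56*r - 12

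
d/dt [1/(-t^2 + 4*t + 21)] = 2*(t - 2)/(-t^2 + 4*t + 21)^2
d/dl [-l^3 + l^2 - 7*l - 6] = -3*l^2 + 2*l - 7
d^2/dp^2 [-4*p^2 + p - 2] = -8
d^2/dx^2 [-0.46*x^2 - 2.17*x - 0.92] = -0.920000000000000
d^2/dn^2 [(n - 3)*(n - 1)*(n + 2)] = 6*n - 4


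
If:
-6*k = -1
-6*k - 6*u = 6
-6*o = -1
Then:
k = 1/6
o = 1/6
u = -7/6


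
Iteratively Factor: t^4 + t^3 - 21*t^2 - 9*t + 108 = (t + 4)*(t^3 - 3*t^2 - 9*t + 27) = (t - 3)*(t + 4)*(t^2 - 9) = (t - 3)^2*(t + 4)*(t + 3)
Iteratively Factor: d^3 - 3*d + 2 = (d + 2)*(d^2 - 2*d + 1) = (d - 1)*(d + 2)*(d - 1)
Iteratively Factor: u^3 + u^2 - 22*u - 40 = (u + 4)*(u^2 - 3*u - 10) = (u + 2)*(u + 4)*(u - 5)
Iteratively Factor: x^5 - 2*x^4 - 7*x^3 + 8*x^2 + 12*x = (x)*(x^4 - 2*x^3 - 7*x^2 + 8*x + 12) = x*(x - 3)*(x^3 + x^2 - 4*x - 4) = x*(x - 3)*(x + 2)*(x^2 - x - 2) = x*(x - 3)*(x - 2)*(x + 2)*(x + 1)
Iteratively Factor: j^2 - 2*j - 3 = (j - 3)*(j + 1)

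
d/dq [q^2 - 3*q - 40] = 2*q - 3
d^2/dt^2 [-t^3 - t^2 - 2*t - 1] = -6*t - 2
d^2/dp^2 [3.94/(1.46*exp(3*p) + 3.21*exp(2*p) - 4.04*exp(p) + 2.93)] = ((-51.7716*exp(2*p) - 50.5896*exp(p) + 15.9176)*(1.46*exp(3*p) + 3.21*exp(2*p) - 4.04*exp(p) + 2.93) + 3.94*(4.38*exp(2*p) + 6.42*exp(p) - 4.04)*(8.76*exp(2*p) + 12.84*exp(p) - 8.08)*exp(p))*exp(p)/(1.46*exp(3*p) + 3.21*exp(2*p) - 4.04*exp(p) + 2.93)^3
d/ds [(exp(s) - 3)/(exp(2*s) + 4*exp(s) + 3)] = (-2*(exp(s) - 3)*(exp(s) + 2) + exp(2*s) + 4*exp(s) + 3)*exp(s)/(exp(2*s) + 4*exp(s) + 3)^2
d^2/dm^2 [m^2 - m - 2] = 2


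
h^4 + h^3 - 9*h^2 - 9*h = h*(h - 3)*(h + 1)*(h + 3)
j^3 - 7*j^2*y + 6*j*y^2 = j*(j - 6*y)*(j - y)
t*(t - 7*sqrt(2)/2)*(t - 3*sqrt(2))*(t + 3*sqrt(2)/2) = t^4 - 5*sqrt(2)*t^3 + 3*t^2/2 + 63*sqrt(2)*t/2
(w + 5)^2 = w^2 + 10*w + 25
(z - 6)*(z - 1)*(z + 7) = z^3 - 43*z + 42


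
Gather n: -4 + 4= 0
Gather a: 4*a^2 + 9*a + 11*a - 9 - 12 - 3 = 4*a^2 + 20*a - 24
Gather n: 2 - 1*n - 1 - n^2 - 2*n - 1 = -n^2 - 3*n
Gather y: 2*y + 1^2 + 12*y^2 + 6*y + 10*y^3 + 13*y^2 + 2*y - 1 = 10*y^3 + 25*y^2 + 10*y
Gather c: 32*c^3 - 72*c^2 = 32*c^3 - 72*c^2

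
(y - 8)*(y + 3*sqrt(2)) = y^2 - 8*y + 3*sqrt(2)*y - 24*sqrt(2)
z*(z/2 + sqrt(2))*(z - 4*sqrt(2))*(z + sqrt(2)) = z^4/2 - sqrt(2)*z^3/2 - 10*z^2 - 8*sqrt(2)*z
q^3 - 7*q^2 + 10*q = q*(q - 5)*(q - 2)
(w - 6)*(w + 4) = w^2 - 2*w - 24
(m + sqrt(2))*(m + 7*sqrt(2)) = m^2 + 8*sqrt(2)*m + 14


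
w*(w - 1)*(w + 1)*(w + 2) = w^4 + 2*w^3 - w^2 - 2*w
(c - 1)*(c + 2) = c^2 + c - 2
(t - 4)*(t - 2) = t^2 - 6*t + 8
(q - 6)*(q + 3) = q^2 - 3*q - 18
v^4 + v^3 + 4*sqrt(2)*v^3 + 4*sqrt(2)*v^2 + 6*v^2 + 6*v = v*(v + 3*sqrt(2))*(sqrt(2)*v/2 + 1)*(sqrt(2)*v + sqrt(2))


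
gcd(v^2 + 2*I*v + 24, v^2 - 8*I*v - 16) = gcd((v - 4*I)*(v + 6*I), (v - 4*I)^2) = v - 4*I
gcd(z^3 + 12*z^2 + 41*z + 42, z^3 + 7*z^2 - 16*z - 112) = z + 7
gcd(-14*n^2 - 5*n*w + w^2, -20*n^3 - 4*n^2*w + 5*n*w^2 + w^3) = 2*n + w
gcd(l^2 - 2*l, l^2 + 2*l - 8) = l - 2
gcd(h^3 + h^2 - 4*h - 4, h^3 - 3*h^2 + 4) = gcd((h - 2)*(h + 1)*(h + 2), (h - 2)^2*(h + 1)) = h^2 - h - 2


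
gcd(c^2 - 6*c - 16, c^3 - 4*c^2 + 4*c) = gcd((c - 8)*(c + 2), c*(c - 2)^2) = 1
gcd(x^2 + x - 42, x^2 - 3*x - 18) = x - 6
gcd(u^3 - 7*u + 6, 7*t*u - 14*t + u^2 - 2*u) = u - 2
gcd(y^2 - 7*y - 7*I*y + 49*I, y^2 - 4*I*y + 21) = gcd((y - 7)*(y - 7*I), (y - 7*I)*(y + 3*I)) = y - 7*I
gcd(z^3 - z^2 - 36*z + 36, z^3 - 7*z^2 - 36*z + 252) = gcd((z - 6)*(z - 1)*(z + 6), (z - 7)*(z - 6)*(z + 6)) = z^2 - 36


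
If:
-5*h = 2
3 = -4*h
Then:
No Solution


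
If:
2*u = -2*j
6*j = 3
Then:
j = 1/2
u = -1/2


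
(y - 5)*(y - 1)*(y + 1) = y^3 - 5*y^2 - y + 5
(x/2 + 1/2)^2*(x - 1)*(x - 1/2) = x^4/4 + x^3/8 - 3*x^2/8 - x/8 + 1/8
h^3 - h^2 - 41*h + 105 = (h - 5)*(h - 3)*(h + 7)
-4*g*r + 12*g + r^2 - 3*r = (-4*g + r)*(r - 3)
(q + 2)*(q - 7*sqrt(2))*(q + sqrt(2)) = q^3 - 6*sqrt(2)*q^2 + 2*q^2 - 12*sqrt(2)*q - 14*q - 28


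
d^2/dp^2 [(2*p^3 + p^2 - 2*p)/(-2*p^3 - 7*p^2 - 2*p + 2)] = 4*(12*p^6 + 24*p^5 + 24*p^4 + 20*p^3 + 15*p^2 + 30*p + 2)/(8*p^9 + 84*p^8 + 318*p^7 + 487*p^6 + 150*p^5 - 258*p^4 - 136*p^3 + 60*p^2 + 24*p - 8)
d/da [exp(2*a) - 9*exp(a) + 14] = (2*exp(a) - 9)*exp(a)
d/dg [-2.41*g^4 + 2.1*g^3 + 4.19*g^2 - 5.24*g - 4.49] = -9.64*g^3 + 6.3*g^2 + 8.38*g - 5.24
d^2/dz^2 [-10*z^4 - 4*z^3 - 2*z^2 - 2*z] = -120*z^2 - 24*z - 4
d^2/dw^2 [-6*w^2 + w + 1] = -12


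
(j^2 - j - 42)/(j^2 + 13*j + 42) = (j - 7)/(j + 7)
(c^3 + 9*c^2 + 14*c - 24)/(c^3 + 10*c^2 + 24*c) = (c - 1)/c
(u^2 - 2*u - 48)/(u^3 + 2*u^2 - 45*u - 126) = (u - 8)/(u^2 - 4*u - 21)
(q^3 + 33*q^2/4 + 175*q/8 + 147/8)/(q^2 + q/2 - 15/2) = (8*q^2 + 42*q + 49)/(4*(2*q - 5))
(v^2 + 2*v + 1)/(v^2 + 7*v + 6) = (v + 1)/(v + 6)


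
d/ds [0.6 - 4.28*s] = -4.28000000000000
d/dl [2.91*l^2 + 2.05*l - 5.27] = 5.82*l + 2.05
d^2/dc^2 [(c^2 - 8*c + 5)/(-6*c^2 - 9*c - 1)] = 4*(171*c^3 - 261*c^2 - 477*c - 224)/(216*c^6 + 972*c^5 + 1566*c^4 + 1053*c^3 + 261*c^2 + 27*c + 1)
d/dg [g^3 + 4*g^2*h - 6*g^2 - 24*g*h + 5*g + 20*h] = 3*g^2 + 8*g*h - 12*g - 24*h + 5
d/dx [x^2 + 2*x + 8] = 2*x + 2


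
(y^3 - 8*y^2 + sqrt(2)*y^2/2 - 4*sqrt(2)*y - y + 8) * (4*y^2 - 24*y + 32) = 4*y^5 - 56*y^4 + 2*sqrt(2)*y^4 - 28*sqrt(2)*y^3 + 220*y^3 - 200*y^2 + 112*sqrt(2)*y^2 - 224*y - 128*sqrt(2)*y + 256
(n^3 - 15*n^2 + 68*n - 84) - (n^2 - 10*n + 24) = n^3 - 16*n^2 + 78*n - 108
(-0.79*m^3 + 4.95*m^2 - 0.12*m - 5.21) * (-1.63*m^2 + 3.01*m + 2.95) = 1.2877*m^5 - 10.4464*m^4 + 12.7646*m^3 + 22.7336*m^2 - 16.0361*m - 15.3695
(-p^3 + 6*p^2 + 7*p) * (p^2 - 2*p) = -p^5 + 8*p^4 - 5*p^3 - 14*p^2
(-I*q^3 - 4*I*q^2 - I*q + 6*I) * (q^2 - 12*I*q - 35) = -I*q^5 - 12*q^4 - 4*I*q^4 - 48*q^3 + 34*I*q^3 - 12*q^2 + 146*I*q^2 + 72*q + 35*I*q - 210*I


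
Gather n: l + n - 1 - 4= l + n - 5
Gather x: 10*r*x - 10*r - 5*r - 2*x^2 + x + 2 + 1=-15*r - 2*x^2 + x*(10*r + 1) + 3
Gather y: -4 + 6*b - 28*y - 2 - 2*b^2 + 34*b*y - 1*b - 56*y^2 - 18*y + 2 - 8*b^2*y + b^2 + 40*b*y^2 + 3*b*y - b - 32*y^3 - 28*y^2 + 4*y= -b^2 + 4*b - 32*y^3 + y^2*(40*b - 84) + y*(-8*b^2 + 37*b - 42) - 4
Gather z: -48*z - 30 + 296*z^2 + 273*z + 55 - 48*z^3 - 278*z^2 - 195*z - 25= -48*z^3 + 18*z^2 + 30*z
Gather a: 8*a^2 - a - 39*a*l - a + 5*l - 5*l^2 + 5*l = 8*a^2 + a*(-39*l - 2) - 5*l^2 + 10*l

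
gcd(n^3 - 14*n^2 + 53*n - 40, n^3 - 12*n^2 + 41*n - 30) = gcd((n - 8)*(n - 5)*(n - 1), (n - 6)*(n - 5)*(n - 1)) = n^2 - 6*n + 5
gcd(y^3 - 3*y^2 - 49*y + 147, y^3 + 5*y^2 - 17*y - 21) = y^2 + 4*y - 21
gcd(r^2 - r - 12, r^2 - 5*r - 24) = r + 3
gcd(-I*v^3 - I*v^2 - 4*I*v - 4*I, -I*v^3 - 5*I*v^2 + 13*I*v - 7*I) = 1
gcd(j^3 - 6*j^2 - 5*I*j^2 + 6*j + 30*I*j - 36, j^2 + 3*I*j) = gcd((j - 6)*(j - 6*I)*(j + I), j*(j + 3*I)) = 1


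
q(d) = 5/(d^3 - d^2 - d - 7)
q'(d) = 5*(-3*d^2 + 2*d + 1)/(d^3 - d^2 - d - 7)^2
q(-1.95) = -0.31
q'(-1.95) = -0.27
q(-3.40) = -0.09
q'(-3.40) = -0.07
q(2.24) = -1.66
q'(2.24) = -5.25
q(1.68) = -0.74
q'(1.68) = -0.45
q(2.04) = -1.06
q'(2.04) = -1.67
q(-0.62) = -0.71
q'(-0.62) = -0.14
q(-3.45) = -0.09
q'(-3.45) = -0.07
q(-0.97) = -0.63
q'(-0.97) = -0.30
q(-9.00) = -0.00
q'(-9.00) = 0.00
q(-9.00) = -0.00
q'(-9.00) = 0.00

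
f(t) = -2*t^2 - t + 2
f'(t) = -4*t - 1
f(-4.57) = -35.20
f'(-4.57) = 17.28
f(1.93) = -7.38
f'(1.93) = -8.72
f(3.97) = -33.49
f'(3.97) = -16.88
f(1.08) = -1.41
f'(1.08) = -5.32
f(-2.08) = -4.57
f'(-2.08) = 7.32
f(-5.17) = -46.29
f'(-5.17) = 19.68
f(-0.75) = 1.62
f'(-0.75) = 2.00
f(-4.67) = -36.95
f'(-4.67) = 17.68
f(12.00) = -298.00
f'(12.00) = -49.00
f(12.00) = -298.00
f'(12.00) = -49.00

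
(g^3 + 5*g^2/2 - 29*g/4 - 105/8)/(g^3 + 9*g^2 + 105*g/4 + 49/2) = (4*g^2 - 4*g - 15)/(2*(2*g^2 + 11*g + 14))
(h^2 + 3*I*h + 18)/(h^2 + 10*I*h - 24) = (h - 3*I)/(h + 4*I)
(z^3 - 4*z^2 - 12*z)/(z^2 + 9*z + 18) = z*(z^2 - 4*z - 12)/(z^2 + 9*z + 18)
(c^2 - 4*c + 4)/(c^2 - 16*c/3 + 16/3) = 3*(c^2 - 4*c + 4)/(3*c^2 - 16*c + 16)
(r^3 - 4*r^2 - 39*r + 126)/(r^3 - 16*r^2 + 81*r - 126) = (r + 6)/(r - 6)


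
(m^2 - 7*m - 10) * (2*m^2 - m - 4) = 2*m^4 - 15*m^3 - 17*m^2 + 38*m + 40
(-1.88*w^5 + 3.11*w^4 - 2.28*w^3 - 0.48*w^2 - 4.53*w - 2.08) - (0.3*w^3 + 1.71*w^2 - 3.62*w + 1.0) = -1.88*w^5 + 3.11*w^4 - 2.58*w^3 - 2.19*w^2 - 0.91*w - 3.08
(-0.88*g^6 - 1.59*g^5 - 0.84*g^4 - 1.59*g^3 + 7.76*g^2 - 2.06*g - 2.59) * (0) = 0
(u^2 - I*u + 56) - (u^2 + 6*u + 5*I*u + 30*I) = -6*u - 6*I*u + 56 - 30*I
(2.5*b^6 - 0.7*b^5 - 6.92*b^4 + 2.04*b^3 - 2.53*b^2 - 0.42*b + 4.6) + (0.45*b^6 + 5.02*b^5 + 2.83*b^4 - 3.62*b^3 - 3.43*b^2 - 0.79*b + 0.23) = 2.95*b^6 + 4.32*b^5 - 4.09*b^4 - 1.58*b^3 - 5.96*b^2 - 1.21*b + 4.83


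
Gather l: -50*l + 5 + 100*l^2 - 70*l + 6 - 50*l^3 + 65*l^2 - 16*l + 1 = -50*l^3 + 165*l^2 - 136*l + 12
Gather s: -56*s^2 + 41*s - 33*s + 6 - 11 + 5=-56*s^2 + 8*s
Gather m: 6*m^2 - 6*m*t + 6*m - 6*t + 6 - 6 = 6*m^2 + m*(6 - 6*t) - 6*t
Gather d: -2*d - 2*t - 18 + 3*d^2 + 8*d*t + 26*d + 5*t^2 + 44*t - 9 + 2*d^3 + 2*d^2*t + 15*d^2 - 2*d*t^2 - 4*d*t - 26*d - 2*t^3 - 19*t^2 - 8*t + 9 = 2*d^3 + d^2*(2*t + 18) + d*(-2*t^2 + 4*t - 2) - 2*t^3 - 14*t^2 + 34*t - 18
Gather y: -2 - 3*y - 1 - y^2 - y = -y^2 - 4*y - 3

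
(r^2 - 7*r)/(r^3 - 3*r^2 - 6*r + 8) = r*(r - 7)/(r^3 - 3*r^2 - 6*r + 8)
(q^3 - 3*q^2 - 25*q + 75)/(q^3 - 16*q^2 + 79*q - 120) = (q + 5)/(q - 8)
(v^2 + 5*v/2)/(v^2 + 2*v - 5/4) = 2*v/(2*v - 1)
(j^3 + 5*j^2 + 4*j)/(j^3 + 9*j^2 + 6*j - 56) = j*(j + 1)/(j^2 + 5*j - 14)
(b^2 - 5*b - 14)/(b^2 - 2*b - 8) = (b - 7)/(b - 4)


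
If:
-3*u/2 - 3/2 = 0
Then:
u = -1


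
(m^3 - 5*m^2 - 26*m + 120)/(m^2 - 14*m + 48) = (m^2 + m - 20)/(m - 8)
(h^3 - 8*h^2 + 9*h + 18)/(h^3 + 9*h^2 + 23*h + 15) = (h^2 - 9*h + 18)/(h^2 + 8*h + 15)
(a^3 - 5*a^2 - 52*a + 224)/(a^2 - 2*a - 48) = (a^2 + 3*a - 28)/(a + 6)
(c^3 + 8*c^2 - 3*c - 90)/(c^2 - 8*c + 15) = (c^2 + 11*c + 30)/(c - 5)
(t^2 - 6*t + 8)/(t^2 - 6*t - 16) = (-t^2 + 6*t - 8)/(-t^2 + 6*t + 16)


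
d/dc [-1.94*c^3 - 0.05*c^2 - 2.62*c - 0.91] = -5.82*c^2 - 0.1*c - 2.62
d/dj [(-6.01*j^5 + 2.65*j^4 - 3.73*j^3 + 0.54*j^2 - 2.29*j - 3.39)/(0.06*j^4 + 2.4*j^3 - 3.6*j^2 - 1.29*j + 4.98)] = (-0.3606*j^8 - 28.848*j^7 + 71.4918*j^6 + 11.8668*j^5 - 147.3603*j^4 + 74.217*j^3 - 40.2588*j^2 - 19.0296*j - 15.7773)/(0.0036*j^8 + 0.288*j^7 + 5.328*j^6 - 17.4348*j^5 + 7.3656*j^4 + 33.192*j^3 - 34.1919*j^2 - 12.8484*j + 24.8004)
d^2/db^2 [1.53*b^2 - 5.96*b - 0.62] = 3.06000000000000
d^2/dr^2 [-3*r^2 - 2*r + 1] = -6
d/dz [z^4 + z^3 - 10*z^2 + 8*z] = 4*z^3 + 3*z^2 - 20*z + 8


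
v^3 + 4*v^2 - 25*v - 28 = (v - 4)*(v + 1)*(v + 7)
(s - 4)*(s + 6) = s^2 + 2*s - 24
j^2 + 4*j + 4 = (j + 2)^2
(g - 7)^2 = g^2 - 14*g + 49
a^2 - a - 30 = (a - 6)*(a + 5)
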